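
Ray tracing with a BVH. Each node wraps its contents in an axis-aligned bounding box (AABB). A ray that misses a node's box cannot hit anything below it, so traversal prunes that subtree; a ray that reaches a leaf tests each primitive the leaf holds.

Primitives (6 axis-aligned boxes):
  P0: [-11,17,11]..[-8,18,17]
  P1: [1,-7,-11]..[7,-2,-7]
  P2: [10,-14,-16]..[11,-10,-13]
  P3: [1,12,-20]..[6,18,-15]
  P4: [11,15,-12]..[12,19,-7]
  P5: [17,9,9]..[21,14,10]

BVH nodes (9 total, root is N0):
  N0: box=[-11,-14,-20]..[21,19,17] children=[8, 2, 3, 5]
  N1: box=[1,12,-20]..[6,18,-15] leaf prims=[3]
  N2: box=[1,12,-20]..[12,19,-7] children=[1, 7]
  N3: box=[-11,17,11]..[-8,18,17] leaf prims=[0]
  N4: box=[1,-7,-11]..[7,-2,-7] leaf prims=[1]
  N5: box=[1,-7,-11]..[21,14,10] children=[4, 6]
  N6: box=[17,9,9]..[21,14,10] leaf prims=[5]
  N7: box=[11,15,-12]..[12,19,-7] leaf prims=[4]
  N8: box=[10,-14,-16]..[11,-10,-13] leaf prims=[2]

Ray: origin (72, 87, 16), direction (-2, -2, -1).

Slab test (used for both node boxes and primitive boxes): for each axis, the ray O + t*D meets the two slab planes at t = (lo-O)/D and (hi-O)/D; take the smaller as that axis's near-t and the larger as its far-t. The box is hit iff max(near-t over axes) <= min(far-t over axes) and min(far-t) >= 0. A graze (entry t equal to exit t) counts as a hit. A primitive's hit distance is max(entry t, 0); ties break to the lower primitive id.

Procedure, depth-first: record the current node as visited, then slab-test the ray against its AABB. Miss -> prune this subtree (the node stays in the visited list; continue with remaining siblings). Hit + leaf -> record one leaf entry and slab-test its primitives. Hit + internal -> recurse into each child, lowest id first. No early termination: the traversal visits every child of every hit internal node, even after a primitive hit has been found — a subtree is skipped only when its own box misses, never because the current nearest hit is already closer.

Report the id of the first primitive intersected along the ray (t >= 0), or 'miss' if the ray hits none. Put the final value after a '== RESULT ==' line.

Traverse from the root:
N0 x:[51/2,83/2] y:[34,101/2] z:[-1,36] -> hit [34,36], descend [2, 3, 5, 8]
  N2 x:[30,71/2] y:[34,75/2] z:[23,36] -> hit [34,71/2], descend [1, 7]
    N1 x:[33,71/2] y:[69/2,75/2] z:[31,36] -> hit [69/2,71/2] leaf, test {P3@t=69/2}
    N7 x:[30,61/2] y:[34,36] z:[23,28] -> miss, prune
  N3 x:[40,83/2] y:[69/2,35] z:[-1,5] -> miss, prune
  N5 x:[51/2,71/2] y:[73/2,47] z:[6,27] -> miss, prune
  N8 x:[61/2,31] y:[97/2,101/2] z:[29,32] -> miss, prune

order=[0, 2, 1, 7, 3, 5, 8]  |boxes|=7  |leaves|=1  hit=P3

== RESULT ==
3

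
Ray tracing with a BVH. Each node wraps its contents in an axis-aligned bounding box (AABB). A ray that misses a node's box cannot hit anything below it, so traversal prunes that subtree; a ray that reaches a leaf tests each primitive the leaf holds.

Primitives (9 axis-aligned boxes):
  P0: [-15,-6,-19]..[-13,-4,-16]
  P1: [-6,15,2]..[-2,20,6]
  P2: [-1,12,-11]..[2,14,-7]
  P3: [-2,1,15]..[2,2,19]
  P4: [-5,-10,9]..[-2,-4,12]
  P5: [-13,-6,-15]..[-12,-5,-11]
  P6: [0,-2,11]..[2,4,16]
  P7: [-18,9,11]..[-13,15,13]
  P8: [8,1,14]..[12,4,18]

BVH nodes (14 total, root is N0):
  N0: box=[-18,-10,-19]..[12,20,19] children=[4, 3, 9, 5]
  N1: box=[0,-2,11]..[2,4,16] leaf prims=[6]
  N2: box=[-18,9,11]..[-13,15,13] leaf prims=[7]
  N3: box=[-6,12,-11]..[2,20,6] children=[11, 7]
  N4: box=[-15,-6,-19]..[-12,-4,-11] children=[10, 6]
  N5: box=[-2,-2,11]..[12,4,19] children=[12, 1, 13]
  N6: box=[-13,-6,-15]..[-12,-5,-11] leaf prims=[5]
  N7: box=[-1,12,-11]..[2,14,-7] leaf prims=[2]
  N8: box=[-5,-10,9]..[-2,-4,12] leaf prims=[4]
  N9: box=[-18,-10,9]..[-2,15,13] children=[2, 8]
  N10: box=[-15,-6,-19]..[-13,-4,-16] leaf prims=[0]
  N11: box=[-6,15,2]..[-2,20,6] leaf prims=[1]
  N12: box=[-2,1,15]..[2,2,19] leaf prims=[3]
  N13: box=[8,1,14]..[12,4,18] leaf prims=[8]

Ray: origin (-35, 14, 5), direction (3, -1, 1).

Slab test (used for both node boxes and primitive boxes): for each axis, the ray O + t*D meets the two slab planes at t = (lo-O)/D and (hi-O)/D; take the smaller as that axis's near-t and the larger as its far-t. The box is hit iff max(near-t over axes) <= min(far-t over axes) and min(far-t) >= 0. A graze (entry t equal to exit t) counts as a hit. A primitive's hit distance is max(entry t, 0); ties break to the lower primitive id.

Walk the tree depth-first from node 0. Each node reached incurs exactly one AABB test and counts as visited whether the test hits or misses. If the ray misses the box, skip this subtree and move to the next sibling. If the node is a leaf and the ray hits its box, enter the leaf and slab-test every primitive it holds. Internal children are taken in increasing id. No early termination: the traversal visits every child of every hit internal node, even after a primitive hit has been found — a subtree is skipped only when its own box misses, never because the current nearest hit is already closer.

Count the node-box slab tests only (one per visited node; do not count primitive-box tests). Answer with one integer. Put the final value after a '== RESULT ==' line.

Traverse from the root:
N0 x:[17/3,47/3] y:[-6,24] z:[-24,14] -> hit [17/3,14], descend [3, 4, 5, 9]
  N3 x:[29/3,37/3] y:[-6,2] z:[-16,1] -> miss, prune
  N4 x:[20/3,23/3] y:[18,20] z:[-24,-16] -> miss, prune
  N5 x:[11,47/3] y:[10,16] z:[6,14] -> hit [11,14], descend [1, 12, 13]
    N1 x:[35/3,37/3] y:[10,16] z:[6,11] -> miss, prune
    N12 x:[11,37/3] y:[12,13] z:[10,14] -> hit [12,37/3] leaf, test {P3@t=12}
    N13 x:[43/3,47/3] y:[10,13] z:[9,13] -> miss, prune
  N9 x:[17/3,11] y:[-1,24] z:[4,8] -> hit [17/3,8], descend [2, 8]
    N2 x:[17/3,22/3] y:[-1,5] z:[6,8] -> miss, prune
    N8 x:[10,11] y:[18,24] z:[4,7] -> miss, prune

10 AABB tests over nodes [0, 3, 4, 5, 1, 12, 13, 9, 2, 8]; 1 leaf entered; closest P3.

== RESULT ==
10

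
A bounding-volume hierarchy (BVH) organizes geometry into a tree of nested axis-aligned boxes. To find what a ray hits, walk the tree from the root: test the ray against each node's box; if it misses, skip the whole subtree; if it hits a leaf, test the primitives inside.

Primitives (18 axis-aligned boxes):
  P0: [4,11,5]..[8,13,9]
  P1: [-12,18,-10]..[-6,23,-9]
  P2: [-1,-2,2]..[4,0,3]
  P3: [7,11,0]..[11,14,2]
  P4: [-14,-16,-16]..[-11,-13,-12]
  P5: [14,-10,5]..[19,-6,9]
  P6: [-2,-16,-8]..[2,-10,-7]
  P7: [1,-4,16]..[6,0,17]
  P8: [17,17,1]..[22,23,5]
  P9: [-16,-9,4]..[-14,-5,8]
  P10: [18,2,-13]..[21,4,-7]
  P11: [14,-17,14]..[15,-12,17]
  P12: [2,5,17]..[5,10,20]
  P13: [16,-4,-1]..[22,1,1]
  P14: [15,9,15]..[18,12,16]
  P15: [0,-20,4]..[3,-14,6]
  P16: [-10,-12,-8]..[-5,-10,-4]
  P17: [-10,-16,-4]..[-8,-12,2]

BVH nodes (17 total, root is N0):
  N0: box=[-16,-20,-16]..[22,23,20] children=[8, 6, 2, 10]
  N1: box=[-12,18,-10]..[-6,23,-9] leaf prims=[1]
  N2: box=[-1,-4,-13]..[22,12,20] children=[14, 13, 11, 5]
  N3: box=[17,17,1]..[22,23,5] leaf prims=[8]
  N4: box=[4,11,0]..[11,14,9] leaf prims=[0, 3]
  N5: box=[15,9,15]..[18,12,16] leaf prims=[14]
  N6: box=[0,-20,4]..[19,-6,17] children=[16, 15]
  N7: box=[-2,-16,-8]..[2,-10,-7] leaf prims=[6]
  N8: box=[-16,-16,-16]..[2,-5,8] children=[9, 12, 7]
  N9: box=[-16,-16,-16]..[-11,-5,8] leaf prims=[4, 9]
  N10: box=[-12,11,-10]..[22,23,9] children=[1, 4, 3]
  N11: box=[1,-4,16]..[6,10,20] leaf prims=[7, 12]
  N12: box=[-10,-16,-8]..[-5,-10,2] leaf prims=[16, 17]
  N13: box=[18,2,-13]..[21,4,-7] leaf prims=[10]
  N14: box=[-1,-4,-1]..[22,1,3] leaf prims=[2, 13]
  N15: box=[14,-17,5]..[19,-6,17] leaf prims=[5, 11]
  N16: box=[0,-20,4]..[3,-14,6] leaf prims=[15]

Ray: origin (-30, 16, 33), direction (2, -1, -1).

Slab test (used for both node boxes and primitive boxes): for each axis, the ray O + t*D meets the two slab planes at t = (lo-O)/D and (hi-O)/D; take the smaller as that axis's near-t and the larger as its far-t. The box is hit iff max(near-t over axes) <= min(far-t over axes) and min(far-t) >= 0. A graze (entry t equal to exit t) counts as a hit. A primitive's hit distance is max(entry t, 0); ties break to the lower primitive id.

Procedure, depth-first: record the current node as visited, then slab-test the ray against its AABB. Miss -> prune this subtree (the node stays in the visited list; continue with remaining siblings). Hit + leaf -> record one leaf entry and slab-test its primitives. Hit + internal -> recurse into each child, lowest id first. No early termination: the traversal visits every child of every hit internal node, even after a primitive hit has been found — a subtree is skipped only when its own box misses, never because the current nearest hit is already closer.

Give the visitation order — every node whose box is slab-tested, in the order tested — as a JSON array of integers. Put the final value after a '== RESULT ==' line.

Walk:
N0 x:[7,26] y:[-7,36] z:[13,49] -> hit [13,26], descend [2, 6, 8, 10]
  N2 x:[29/2,26] y:[4,20] z:[13,46] -> hit [29/2,20], descend [5, 11, 13, 14]
    N5 x:[45/2,24] y:[4,7] z:[17,18] -> miss, prune
    N11 x:[31/2,18] y:[6,20] z:[13,17] -> hit [31/2,17] leaf, test {P7@t=16, P12(miss)}
    N13 x:[24,51/2] y:[12,14] z:[40,46] -> miss, prune
    N14 x:[29/2,26] y:[15,20] z:[30,34] -> miss, prune
  N6 x:[15,49/2] y:[22,36] z:[16,29] -> hit [22,49/2], descend [15, 16]
    N15 x:[22,49/2] y:[22,33] z:[16,28] -> hit [22,49/2] leaf, test {P5@t=24, P11(miss)}
    N16 x:[15,33/2] y:[30,36] z:[27,29] -> miss, prune
  N8 x:[7,16] y:[21,32] z:[25,49] -> miss, prune
  N10 x:[9,26] y:[-7,5] z:[24,43] -> miss, prune

order=[0, 2, 5, 11, 13, 14, 6, 15, 16, 8, 10]  |boxes|=11  |leaves|=2  hit=P7

== RESULT ==
[0, 2, 5, 11, 13, 14, 6, 15, 16, 8, 10]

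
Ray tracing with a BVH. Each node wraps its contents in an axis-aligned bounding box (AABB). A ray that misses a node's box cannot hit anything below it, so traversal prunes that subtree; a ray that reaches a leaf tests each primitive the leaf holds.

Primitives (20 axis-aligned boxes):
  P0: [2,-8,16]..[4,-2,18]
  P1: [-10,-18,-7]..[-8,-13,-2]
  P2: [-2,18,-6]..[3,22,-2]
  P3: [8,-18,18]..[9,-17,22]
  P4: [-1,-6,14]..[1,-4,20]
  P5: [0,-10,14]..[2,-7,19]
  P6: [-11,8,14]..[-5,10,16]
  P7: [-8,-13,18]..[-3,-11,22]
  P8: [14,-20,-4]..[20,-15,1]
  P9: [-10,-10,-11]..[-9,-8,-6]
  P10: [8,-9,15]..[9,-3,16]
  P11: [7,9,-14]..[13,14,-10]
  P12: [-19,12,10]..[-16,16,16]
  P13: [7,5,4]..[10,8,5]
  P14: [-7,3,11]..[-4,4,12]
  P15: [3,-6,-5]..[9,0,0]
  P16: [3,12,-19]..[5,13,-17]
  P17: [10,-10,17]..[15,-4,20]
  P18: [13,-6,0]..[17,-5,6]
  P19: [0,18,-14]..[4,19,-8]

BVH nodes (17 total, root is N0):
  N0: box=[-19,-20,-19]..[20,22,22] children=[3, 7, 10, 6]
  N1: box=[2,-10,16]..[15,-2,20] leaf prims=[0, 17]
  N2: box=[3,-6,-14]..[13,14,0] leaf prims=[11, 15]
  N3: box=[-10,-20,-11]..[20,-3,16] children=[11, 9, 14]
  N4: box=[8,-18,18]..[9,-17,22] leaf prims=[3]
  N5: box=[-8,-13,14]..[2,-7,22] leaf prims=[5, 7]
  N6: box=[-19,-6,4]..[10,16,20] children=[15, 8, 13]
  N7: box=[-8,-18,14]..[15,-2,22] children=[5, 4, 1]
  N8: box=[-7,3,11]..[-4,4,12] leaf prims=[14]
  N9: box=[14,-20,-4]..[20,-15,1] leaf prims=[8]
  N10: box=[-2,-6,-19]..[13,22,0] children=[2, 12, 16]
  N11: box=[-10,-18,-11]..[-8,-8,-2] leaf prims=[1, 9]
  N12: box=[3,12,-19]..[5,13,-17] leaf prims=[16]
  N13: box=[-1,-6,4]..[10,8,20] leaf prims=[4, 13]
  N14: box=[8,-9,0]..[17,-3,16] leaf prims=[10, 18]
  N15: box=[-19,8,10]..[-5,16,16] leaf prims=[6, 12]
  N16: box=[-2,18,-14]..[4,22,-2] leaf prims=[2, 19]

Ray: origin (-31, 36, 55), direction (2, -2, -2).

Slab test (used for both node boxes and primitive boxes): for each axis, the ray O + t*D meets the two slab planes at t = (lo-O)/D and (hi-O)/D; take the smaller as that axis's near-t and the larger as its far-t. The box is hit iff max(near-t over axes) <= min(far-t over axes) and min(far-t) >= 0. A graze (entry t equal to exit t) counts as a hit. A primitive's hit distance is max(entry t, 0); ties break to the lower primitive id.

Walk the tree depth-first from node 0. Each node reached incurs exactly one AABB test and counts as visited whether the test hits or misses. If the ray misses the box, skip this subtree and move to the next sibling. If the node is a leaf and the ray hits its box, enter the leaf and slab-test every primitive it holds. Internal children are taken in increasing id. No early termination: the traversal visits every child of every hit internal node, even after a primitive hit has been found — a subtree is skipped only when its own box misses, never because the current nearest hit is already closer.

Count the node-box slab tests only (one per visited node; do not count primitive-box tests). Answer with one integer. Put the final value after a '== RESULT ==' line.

Trace the traversal:
N0 x:[6,51/2] y:[7,28] z:[33/2,37] -> hit [33/2,51/2], descend [3, 6, 7, 10]
  N3 x:[21/2,51/2] y:[39/2,28] z:[39/2,33] -> hit [39/2,51/2], descend [9, 11, 14]
    N9 x:[45/2,51/2] y:[51/2,28] z:[27,59/2] -> miss, prune
    N11 x:[21/2,23/2] y:[22,27] z:[57/2,33] -> miss, prune
    N14 x:[39/2,24] y:[39/2,45/2] z:[39/2,55/2] -> hit [39/2,45/2] leaf, test {P10@t=39/2, P18(miss)}
  N6 x:[6,41/2] y:[10,21] z:[35/2,51/2] -> hit [35/2,41/2], descend [8, 13, 15]
    N8 x:[12,27/2] y:[16,33/2] z:[43/2,22] -> miss, prune
    N13 x:[15,41/2] y:[14,21] z:[35/2,51/2] -> hit [35/2,41/2] leaf, test {P4(miss), P13(miss)}
    N15 x:[6,13] y:[10,14] z:[39/2,45/2] -> miss, prune
  N7 x:[23/2,23] y:[19,27] z:[33/2,41/2] -> hit [19,41/2], descend [1, 4, 5]
    N1 x:[33/2,23] y:[19,23] z:[35/2,39/2] -> hit [19,39/2] leaf, test {P0(miss), P17(miss)}
    N4 x:[39/2,20] y:[53/2,27] z:[33/2,37/2] -> miss, prune
    N5 x:[23/2,33/2] y:[43/2,49/2] z:[33/2,41/2] -> miss, prune
  N10 x:[29/2,22] y:[7,21] z:[55/2,37] -> miss, prune

order=[0, 3, 9, 11, 14, 6, 8, 13, 15, 7, 1, 4, 5, 10]  |boxes|=14  |leaves|=3  hit=P10

== RESULT ==
14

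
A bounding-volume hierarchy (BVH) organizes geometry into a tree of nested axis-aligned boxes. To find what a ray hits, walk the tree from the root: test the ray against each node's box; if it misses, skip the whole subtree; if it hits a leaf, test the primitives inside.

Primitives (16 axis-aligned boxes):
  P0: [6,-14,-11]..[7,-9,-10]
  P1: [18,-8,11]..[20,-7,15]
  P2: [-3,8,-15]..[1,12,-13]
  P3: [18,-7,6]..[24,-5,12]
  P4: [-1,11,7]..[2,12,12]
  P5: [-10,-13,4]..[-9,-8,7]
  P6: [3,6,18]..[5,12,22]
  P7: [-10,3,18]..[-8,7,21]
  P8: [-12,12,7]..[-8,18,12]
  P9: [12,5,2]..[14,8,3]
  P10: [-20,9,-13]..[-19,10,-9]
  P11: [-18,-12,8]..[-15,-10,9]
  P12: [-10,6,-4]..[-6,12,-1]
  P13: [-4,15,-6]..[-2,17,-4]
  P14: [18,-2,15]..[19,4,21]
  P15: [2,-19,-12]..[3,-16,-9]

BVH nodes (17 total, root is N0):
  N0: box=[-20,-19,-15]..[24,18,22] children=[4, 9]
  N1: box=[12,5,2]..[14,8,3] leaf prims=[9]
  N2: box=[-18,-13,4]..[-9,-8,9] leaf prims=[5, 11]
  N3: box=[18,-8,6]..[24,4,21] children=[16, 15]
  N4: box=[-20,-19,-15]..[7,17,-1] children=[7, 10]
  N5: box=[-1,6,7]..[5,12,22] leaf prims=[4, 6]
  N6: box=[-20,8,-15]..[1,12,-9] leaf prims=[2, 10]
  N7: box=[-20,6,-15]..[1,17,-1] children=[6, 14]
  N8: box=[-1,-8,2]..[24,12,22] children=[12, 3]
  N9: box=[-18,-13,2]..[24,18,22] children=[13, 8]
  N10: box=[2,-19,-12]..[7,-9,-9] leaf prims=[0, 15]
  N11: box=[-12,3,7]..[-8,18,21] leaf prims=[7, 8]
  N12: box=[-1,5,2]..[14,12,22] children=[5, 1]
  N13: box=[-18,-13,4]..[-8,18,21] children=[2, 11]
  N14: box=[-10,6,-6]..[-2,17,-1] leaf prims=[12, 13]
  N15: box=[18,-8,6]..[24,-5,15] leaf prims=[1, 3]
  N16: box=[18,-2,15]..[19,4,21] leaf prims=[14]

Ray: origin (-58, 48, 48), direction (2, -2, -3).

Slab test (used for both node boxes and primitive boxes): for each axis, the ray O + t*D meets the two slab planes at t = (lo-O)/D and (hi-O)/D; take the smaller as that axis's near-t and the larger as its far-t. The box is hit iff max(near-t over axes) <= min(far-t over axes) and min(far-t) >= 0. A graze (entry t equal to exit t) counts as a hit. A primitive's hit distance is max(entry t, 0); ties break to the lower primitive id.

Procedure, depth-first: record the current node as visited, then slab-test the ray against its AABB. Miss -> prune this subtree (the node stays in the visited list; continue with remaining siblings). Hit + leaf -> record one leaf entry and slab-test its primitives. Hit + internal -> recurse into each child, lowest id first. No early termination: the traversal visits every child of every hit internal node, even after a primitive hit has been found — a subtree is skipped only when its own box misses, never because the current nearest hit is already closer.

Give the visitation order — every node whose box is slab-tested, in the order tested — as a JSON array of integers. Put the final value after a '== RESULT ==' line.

Traverse from the root:
N0 x:[19,41] y:[15,67/2] z:[26/3,21] -> hit [19,21], descend [4, 9]
  N4 x:[19,65/2] y:[31/2,67/2] z:[49/3,21] -> hit [19,21], descend [7, 10]
    N7 x:[19,59/2] y:[31/2,21] z:[49/3,21] -> hit [19,21], descend [6, 14]
      N6 x:[19,59/2] y:[18,20] z:[19,21] -> hit [19,20] leaf, test {P2(miss), P10@t=19}
      N14 x:[24,28] y:[31/2,21] z:[49/3,18] -> miss, prune
    N10 x:[30,65/2] y:[57/2,67/2] z:[19,20] -> miss, prune
  N9 x:[20,41] y:[15,61/2] z:[26/3,46/3] -> miss, prune

Summary -> nodes [0, 4, 7, 6, 14, 10, 9]; box-tests=7; leaf-entries=1; first=P10

== RESULT ==
[0, 4, 7, 6, 14, 10, 9]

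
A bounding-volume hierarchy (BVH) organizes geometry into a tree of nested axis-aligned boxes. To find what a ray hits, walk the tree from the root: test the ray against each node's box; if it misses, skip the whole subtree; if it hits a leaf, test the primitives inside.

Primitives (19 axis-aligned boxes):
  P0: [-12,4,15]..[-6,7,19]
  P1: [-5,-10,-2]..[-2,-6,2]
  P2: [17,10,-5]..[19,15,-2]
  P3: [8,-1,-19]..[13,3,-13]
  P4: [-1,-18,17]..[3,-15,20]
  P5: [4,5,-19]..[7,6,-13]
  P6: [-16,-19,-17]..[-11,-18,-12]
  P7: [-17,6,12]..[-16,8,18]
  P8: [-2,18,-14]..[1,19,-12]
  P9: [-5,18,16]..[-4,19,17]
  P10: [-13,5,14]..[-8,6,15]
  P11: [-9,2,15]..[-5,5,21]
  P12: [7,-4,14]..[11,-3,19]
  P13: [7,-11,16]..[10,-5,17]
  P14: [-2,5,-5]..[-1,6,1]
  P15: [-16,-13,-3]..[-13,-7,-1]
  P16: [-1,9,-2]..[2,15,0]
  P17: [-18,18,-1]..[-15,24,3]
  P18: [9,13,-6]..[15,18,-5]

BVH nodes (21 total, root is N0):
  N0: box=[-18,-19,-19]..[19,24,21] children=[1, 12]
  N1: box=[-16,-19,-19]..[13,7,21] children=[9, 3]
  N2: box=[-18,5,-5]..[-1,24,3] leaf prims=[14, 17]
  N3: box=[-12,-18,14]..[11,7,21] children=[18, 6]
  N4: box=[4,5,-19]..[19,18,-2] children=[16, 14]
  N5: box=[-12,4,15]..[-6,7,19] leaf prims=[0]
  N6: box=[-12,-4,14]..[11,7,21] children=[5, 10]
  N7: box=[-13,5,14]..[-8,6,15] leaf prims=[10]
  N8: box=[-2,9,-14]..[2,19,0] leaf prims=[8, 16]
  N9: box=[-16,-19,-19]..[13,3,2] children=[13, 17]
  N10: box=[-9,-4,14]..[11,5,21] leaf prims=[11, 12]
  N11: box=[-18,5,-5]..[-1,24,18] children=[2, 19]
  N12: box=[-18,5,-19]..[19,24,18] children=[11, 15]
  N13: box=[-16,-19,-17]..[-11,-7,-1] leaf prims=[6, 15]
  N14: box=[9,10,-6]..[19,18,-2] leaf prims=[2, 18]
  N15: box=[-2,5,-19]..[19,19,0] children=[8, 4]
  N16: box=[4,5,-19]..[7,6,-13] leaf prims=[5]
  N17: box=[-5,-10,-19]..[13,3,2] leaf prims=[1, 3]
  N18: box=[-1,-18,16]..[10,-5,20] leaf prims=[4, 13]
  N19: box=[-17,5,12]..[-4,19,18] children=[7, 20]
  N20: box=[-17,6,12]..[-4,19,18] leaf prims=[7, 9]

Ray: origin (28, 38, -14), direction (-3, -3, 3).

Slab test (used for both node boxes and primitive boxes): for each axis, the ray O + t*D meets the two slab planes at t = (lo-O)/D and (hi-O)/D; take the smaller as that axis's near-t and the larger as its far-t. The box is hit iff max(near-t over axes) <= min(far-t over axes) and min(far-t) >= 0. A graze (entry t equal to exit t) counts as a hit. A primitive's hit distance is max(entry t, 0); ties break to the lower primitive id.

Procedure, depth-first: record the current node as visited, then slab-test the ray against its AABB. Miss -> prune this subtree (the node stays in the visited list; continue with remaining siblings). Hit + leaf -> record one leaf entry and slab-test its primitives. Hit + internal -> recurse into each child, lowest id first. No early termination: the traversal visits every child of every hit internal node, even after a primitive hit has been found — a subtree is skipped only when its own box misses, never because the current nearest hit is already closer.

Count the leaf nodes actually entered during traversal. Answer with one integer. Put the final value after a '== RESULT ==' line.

Traverse from the root:
N0 x:[3,46/3] y:[14/3,19] z:[-5/3,35/3] -> hit [14/3,35/3], descend [1, 12]
  N1 x:[5,44/3] y:[31/3,19] z:[-5/3,35/3] -> hit [31/3,35/3], descend [3, 9]
    N3 x:[17/3,40/3] y:[31/3,56/3] z:[28/3,35/3] -> hit [31/3,35/3], descend [6, 18]
      N6 x:[17/3,40/3] y:[31/3,14] z:[28/3,35/3] -> hit [31/3,35/3], descend [5, 10]
        N5 x:[34/3,40/3] y:[31/3,34/3] z:[29/3,11] -> miss, prune
        N10 x:[17/3,37/3] y:[11,14] z:[28/3,35/3] -> hit [11,35/3] leaf, test {P11@t=11, P12(miss)}
      N18 x:[6,29/3] y:[43/3,56/3] z:[10,34/3] -> miss, prune
    N9 x:[5,44/3] y:[35/3,19] z:[-5/3,16/3] -> miss, prune
  N12 x:[3,46/3] y:[14/3,11] z:[-5/3,32/3] -> hit [14/3,32/3], descend [11, 15]
    N11 x:[29/3,46/3] y:[14/3,11] z:[3,32/3] -> hit [29/3,32/3], descend [2, 19]
      N2 x:[29/3,46/3] y:[14/3,11] z:[3,17/3] -> miss, prune
      N19 x:[32/3,15] y:[19/3,11] z:[26/3,32/3] -> hit [32/3,32/3], descend [7, 20]
        N7 x:[12,41/3] y:[32/3,11] z:[28/3,29/3] -> miss, prune
        N20 x:[32/3,15] y:[19/3,32/3] z:[26/3,32/3] -> hit [32/3,32/3] leaf, test {P7(miss), P9(miss)}
    N15 x:[3,10] y:[19/3,11] z:[-5/3,14/3] -> miss, prune

Visited [0, 1, 3, 6, 5, 10, 18, 9, 12, 11, 2, 19, 7, 20, 15]. Tests: 15 box, 2 leaf. Nearest: P11.

== RESULT ==
2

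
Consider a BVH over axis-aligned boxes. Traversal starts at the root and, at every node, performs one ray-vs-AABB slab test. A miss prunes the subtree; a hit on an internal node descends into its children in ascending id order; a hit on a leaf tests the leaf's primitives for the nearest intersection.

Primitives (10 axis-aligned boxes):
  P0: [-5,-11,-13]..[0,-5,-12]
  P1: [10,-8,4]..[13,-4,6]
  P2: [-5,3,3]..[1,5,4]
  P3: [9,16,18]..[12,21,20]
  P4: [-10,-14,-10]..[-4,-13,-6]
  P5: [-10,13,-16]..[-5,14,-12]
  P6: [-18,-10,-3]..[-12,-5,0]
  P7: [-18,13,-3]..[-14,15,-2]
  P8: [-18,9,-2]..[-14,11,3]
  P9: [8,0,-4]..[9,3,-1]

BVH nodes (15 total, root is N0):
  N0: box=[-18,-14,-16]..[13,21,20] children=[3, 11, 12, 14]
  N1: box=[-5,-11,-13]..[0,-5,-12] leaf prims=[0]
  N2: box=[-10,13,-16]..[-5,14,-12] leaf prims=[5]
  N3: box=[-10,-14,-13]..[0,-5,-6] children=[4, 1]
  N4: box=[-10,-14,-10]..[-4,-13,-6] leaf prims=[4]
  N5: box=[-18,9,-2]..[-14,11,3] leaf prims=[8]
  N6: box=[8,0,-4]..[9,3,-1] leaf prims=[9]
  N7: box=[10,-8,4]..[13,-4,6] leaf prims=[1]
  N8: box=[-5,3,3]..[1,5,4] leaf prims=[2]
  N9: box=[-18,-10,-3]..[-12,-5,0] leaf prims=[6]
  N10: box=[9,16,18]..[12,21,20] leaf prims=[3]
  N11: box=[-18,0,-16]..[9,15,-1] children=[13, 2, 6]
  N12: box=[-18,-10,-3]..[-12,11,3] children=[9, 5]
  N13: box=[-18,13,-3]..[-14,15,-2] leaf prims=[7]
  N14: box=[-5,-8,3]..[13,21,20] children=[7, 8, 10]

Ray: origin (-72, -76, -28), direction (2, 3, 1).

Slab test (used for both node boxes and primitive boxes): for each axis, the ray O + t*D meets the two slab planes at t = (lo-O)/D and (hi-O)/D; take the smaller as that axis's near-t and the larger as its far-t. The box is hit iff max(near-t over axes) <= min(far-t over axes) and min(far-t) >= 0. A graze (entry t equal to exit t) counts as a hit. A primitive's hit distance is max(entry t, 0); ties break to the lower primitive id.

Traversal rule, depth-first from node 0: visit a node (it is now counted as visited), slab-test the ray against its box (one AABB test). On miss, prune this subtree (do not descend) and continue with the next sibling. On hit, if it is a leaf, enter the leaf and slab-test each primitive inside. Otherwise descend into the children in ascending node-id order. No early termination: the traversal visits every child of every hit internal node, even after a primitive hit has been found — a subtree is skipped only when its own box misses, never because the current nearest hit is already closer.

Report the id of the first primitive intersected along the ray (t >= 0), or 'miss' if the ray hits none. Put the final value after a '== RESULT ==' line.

Traverse from the root:
N0 x:[27,85/2] y:[62/3,97/3] z:[12,48] -> hit [27,97/3], descend [3, 11, 12, 14]
  N3 x:[31,36] y:[62/3,71/3] z:[15,22] -> miss, prune
  N11 x:[27,81/2] y:[76/3,91/3] z:[12,27] -> hit [27,27], descend [2, 6, 13]
    N2 x:[31,67/2] y:[89/3,30] z:[12,16] -> miss, prune
    N6 x:[40,81/2] y:[76/3,79/3] z:[24,27] -> miss, prune
    N13 x:[27,29] y:[89/3,91/3] z:[25,26] -> miss, prune
  N12 x:[27,30] y:[22,29] z:[25,31] -> hit [27,29], descend [5, 9]
    N5 x:[27,29] y:[85/3,29] z:[26,31] -> hit [85/3,29] leaf, test {P8@t=85/3}
    N9 x:[27,30] y:[22,71/3] z:[25,28] -> miss, prune
  N14 x:[67/2,85/2] y:[68/3,97/3] z:[31,48] -> miss, prune

order=[0, 3, 11, 2, 6, 13, 12, 5, 9, 14]  |boxes|=10  |leaves|=1  hit=P8

== RESULT ==
8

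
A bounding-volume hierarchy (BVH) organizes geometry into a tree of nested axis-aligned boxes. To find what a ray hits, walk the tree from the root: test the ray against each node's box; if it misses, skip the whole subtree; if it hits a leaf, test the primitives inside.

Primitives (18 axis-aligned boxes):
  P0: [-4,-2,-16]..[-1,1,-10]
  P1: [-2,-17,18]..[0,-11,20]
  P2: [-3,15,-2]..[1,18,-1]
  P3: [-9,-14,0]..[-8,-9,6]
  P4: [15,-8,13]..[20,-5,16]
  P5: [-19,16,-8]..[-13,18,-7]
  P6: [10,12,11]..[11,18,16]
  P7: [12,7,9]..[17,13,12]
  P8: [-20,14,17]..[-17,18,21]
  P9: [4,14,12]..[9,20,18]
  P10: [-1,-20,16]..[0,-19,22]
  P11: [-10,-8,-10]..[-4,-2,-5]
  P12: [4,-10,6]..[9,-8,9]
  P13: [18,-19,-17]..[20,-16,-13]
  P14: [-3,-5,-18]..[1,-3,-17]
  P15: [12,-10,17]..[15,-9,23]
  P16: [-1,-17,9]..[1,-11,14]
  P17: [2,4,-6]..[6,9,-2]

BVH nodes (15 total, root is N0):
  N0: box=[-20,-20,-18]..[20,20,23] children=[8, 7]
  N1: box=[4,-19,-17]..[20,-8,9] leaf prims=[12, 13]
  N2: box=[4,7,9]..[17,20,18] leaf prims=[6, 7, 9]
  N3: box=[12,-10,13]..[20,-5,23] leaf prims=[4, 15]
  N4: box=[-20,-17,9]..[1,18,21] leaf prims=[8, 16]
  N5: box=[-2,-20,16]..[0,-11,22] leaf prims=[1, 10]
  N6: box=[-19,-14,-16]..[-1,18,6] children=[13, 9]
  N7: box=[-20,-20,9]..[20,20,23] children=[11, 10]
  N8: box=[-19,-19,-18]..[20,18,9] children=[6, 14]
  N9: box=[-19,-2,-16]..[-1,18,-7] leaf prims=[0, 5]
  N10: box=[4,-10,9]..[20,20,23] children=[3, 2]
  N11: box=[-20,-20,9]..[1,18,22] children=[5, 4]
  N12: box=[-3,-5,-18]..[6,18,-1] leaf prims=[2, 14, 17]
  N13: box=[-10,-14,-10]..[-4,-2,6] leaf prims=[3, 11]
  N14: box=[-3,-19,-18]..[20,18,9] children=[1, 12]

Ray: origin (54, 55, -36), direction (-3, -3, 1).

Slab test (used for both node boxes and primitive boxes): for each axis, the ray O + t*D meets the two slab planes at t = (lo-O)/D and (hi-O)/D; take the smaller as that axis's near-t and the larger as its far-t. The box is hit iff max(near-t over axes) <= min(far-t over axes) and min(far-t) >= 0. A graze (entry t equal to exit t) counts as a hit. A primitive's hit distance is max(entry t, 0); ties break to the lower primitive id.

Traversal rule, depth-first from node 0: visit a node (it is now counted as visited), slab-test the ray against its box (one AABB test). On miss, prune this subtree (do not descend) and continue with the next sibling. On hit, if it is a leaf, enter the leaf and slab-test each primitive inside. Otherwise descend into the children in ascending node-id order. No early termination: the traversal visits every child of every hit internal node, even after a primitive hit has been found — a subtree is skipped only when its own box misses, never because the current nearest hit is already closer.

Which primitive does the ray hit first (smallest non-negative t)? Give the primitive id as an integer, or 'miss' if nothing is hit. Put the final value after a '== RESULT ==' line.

Trace the traversal:
N0 x:[34/3,74/3] y:[35/3,25] z:[18,59] -> hit [18,74/3], descend [7, 8]
  N7 x:[34/3,74/3] y:[35/3,25] z:[45,59] -> miss, prune
  N8 x:[34/3,73/3] y:[37/3,74/3] z:[18,45] -> hit [18,73/3], descend [6, 14]
    N6 x:[55/3,73/3] y:[37/3,23] z:[20,42] -> hit [20,23], descend [9, 13]
      N9 x:[55/3,73/3] y:[37/3,19] z:[20,29] -> miss, prune
      N13 x:[58/3,64/3] y:[19,23] z:[26,42] -> miss, prune
    N14 x:[34/3,19] y:[37/3,74/3] z:[18,45] -> hit [18,19], descend [1, 12]
      N1 x:[34/3,50/3] y:[21,74/3] z:[19,45] -> miss, prune
      N12 x:[16,19] y:[37/3,20] z:[18,35] -> hit [18,19] leaf, test {P2(miss), P14(miss), P17(miss)}

Summary -> nodes [0, 7, 8, 6, 9, 13, 14, 1, 12]; box-tests=9; leaf-entries=1; first=miss

== RESULT ==
miss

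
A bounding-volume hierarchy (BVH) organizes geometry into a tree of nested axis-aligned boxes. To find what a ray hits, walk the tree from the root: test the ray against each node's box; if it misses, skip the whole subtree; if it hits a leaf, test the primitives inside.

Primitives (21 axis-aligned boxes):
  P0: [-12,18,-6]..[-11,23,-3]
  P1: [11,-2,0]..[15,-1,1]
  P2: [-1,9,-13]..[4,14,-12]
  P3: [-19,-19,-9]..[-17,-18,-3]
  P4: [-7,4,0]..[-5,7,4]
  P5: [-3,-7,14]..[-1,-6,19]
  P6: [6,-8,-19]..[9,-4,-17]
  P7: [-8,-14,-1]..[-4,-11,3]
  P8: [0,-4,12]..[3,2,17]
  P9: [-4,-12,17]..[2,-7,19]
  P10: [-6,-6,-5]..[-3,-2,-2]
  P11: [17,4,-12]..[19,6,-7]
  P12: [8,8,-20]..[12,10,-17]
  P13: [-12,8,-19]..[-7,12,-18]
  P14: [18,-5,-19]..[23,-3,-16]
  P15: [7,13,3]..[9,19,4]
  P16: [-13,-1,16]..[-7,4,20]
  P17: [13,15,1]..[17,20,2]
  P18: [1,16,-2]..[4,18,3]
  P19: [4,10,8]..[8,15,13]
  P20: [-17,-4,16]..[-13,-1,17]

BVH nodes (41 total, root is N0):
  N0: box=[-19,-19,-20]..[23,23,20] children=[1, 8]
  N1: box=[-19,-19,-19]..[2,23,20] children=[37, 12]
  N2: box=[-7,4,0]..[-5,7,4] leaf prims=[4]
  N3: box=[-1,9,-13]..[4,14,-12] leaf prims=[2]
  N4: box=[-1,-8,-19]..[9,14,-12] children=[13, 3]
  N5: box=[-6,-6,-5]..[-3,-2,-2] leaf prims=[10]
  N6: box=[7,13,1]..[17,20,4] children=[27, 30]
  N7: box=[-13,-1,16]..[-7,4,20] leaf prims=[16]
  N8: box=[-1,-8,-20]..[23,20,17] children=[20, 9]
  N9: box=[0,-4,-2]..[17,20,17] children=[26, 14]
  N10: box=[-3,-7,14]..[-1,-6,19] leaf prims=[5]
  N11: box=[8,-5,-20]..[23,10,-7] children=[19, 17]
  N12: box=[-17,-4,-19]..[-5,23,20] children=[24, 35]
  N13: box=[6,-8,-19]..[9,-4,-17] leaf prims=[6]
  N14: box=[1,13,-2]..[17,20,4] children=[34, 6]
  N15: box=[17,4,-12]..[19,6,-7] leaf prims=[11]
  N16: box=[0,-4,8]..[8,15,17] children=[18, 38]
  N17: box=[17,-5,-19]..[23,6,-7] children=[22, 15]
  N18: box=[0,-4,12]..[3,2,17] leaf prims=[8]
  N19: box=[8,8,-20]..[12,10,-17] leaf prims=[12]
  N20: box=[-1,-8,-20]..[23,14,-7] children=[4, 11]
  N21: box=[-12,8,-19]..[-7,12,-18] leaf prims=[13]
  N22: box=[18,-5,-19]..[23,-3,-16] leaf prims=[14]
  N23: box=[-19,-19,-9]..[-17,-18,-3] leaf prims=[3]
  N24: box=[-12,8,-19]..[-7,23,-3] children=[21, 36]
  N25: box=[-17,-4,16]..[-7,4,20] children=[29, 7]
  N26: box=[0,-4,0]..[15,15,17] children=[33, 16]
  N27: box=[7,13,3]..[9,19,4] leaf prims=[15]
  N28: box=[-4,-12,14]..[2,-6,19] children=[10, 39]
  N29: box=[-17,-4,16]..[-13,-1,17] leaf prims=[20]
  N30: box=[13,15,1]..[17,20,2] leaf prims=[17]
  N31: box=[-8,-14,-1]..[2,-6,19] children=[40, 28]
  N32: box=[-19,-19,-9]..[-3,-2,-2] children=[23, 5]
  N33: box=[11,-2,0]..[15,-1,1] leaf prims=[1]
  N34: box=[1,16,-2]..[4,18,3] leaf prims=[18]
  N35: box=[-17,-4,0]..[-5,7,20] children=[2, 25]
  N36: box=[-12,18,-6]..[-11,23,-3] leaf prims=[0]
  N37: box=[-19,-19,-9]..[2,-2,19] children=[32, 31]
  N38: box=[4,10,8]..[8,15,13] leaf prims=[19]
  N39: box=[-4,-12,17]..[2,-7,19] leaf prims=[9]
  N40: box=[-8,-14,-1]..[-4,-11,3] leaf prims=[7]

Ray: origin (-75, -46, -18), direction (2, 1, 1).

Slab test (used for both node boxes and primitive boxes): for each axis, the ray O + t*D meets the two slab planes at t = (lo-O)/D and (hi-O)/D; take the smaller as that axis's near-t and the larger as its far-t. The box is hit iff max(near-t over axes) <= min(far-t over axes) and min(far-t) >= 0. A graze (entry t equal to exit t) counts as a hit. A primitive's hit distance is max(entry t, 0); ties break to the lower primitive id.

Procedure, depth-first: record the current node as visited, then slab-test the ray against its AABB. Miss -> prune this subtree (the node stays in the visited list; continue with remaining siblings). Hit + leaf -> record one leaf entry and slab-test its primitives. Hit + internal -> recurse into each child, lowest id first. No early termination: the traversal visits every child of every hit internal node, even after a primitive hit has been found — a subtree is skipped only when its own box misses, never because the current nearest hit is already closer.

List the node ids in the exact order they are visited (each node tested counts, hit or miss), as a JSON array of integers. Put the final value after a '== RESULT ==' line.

Traverse from the root:
N0 x:[28,49] y:[27,69] z:[-2,38] -> hit [28,38], descend [1, 8]
  N1 x:[28,77/2] y:[27,69] z:[-1,38] -> hit [28,38], descend [12, 37]
    N12 x:[29,35] y:[42,69] z:[-1,38] -> miss, prune
    N37 x:[28,77/2] y:[27,44] z:[9,37] -> hit [28,37], descend [31, 32]
      N31 x:[67/2,77/2] y:[32,40] z:[17,37] -> hit [67/2,37], descend [28, 40]
        N28 x:[71/2,77/2] y:[34,40] z:[32,37] -> hit [71/2,37], descend [10, 39]
          N10 x:[36,37] y:[39,40] z:[32,37] -> miss, prune
          N39 x:[71/2,77/2] y:[34,39] z:[35,37] -> hit [71/2,37] leaf, test {P9@t=71/2}
        N40 x:[67/2,71/2] y:[32,35] z:[17,21] -> miss, prune
      N32 x:[28,36] y:[27,44] z:[9,16] -> miss, prune
  N8 x:[37,49] y:[38,66] z:[-2,35] -> miss, prune

order=[0, 1, 12, 37, 31, 28, 10, 39, 40, 32, 8]  |boxes|=11  |leaves|=1  hit=P9

== RESULT ==
[0, 1, 12, 37, 31, 28, 10, 39, 40, 32, 8]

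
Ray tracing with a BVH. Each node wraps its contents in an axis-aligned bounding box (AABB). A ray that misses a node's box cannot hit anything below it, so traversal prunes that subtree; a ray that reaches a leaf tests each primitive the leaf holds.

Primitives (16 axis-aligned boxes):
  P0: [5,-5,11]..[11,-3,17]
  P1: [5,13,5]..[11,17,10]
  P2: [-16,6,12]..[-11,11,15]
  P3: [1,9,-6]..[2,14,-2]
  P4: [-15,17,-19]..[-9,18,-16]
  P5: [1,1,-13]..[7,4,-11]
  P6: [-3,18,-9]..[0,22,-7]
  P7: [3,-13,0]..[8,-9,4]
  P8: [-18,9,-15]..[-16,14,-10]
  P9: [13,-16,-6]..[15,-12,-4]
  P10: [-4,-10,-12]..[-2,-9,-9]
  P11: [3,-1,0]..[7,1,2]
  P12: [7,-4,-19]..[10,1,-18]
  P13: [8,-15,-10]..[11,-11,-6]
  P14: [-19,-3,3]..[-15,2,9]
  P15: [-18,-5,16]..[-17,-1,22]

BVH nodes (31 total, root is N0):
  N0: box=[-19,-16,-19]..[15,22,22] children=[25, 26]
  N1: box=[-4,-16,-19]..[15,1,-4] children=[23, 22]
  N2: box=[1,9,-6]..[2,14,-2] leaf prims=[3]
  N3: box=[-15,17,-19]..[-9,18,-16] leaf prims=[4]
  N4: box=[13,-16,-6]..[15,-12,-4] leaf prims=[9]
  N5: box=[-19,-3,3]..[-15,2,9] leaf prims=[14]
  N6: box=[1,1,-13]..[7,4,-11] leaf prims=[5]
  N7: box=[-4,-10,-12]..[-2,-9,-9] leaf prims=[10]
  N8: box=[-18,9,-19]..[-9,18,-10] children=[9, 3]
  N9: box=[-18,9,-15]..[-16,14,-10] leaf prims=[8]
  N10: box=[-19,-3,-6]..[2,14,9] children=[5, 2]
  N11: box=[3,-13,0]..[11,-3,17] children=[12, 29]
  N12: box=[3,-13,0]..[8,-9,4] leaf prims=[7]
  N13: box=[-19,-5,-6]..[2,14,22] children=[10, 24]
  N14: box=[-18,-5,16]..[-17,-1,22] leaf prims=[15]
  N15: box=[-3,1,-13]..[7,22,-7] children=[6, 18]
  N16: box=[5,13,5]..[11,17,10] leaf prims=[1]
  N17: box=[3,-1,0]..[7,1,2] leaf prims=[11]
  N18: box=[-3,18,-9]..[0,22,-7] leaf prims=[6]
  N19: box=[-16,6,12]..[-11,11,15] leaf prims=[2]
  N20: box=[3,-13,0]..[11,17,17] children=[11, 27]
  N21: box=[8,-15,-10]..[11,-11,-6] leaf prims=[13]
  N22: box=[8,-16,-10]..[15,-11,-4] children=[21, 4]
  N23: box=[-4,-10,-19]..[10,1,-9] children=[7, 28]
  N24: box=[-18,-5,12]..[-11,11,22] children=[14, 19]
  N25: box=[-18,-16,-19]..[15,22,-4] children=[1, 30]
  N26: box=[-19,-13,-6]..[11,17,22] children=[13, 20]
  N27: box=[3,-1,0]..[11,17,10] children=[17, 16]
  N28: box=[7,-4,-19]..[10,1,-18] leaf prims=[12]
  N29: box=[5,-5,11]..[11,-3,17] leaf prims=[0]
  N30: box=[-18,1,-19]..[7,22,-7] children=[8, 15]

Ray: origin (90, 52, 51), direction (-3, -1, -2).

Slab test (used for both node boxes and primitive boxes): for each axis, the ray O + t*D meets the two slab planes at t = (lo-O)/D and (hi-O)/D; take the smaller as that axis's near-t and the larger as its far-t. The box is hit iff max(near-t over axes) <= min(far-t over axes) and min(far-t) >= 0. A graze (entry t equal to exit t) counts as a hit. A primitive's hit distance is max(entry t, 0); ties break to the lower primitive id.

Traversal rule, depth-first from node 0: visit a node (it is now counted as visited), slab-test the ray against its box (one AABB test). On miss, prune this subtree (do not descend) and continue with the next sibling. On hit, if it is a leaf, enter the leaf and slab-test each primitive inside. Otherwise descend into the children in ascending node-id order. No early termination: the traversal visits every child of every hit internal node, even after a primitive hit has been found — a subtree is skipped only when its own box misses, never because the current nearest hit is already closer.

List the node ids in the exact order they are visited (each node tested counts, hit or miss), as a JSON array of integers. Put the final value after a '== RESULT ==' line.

Trace the traversal:
N0 x:[25,109/3] y:[30,68] z:[29/2,35] -> hit [30,35], descend [25, 26]
  N25 x:[25,36] y:[30,68] z:[55/2,35] -> hit [30,35], descend [1, 30]
    N1 x:[25,94/3] y:[51,68] z:[55/2,35] -> miss, prune
    N30 x:[83/3,36] y:[30,51] z:[29,35] -> hit [30,35], descend [8, 15]
      N8 x:[33,36] y:[34,43] z:[61/2,35] -> hit [34,35], descend [3, 9]
        N3 x:[33,35] y:[34,35] z:[67/2,35] -> hit [34,35] leaf, test {P4@t=34}
        N9 x:[106/3,36] y:[38,43] z:[61/2,33] -> miss, prune
      N15 x:[83/3,31] y:[30,51] z:[29,32] -> hit [30,31], descend [6, 18]
        N6 x:[83/3,89/3] y:[48,51] z:[31,32] -> miss, prune
        N18 x:[30,31] y:[30,34] z:[29,30] -> hit [30,30] leaf, test {P6@t=30}
  N26 x:[79/3,109/3] y:[35,65] z:[29/2,57/2] -> miss, prune

order=[0, 25, 1, 30, 8, 3, 9, 15, 6, 18, 26]  |boxes|=11  |leaves|=2  hit=P6

== RESULT ==
[0, 25, 1, 30, 8, 3, 9, 15, 6, 18, 26]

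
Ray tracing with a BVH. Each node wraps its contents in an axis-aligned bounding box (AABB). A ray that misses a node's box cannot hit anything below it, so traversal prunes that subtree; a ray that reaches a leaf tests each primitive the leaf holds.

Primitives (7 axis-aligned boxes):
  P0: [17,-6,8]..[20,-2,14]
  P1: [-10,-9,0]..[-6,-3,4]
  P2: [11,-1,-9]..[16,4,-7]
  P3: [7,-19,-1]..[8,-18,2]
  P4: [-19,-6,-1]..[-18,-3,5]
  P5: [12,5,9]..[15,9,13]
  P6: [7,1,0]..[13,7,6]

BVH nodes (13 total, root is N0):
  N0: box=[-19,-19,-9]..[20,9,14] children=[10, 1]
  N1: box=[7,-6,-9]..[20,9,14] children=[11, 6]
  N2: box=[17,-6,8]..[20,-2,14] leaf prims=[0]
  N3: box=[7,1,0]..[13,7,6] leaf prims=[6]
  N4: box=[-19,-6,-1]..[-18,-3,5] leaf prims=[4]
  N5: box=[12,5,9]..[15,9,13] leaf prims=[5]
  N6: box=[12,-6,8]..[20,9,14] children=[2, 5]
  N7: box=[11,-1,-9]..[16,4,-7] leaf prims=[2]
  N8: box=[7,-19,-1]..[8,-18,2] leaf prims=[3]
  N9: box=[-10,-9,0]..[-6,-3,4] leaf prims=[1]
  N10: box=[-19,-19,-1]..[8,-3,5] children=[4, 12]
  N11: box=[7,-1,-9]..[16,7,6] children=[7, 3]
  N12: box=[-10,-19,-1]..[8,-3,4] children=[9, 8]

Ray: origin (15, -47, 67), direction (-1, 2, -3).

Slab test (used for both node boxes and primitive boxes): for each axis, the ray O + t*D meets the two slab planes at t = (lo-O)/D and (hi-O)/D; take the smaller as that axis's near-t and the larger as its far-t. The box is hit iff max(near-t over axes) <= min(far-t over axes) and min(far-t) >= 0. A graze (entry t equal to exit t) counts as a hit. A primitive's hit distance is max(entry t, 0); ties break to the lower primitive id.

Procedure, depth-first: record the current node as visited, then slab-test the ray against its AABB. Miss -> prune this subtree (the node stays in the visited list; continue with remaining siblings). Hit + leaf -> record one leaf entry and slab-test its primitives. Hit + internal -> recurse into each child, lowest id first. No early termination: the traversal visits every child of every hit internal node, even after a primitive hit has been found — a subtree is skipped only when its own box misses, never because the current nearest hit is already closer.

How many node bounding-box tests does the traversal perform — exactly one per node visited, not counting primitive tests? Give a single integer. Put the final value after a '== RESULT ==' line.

Traverse from the root:
N0 x:[-5,34] y:[14,28] z:[53/3,76/3] -> hit [53/3,76/3], descend [1, 10]
  N1 x:[-5,8] y:[41/2,28] z:[53/3,76/3] -> miss, prune
  N10 x:[7,34] y:[14,22] z:[62/3,68/3] -> hit [62/3,22], descend [4, 12]
    N4 x:[33,34] y:[41/2,22] z:[62/3,68/3] -> miss, prune
    N12 x:[7,25] y:[14,22] z:[21,68/3] -> hit [21,22], descend [8, 9]
      N8 x:[7,8] y:[14,29/2] z:[65/3,68/3] -> miss, prune
      N9 x:[21,25] y:[19,22] z:[21,67/3] -> hit [21,22] leaf, test {P1@t=21}

7 AABB tests over nodes [0, 1, 10, 4, 12, 8, 9]; 1 leaf entered; closest P1.

== RESULT ==
7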